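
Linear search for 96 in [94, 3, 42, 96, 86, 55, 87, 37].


i=0: 94!=96
i=1: 3!=96
i=2: 42!=96
i=3: 96==96 found!

Found at 3, 4 comps


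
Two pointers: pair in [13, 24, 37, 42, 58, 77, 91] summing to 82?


lo=0(13)+hi=6(91)=104
lo=0(13)+hi=5(77)=90
lo=0(13)+hi=4(58)=71
lo=1(24)+hi=4(58)=82

Yes: 24+58=82


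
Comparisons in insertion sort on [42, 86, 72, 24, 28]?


Algorithm: insertion sort
Input: [42, 86, 72, 24, 28]
Sorted: [24, 28, 42, 72, 86]

10


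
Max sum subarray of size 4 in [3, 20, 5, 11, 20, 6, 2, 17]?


[0:4]: 39
[1:5]: 56
[2:6]: 42
[3:7]: 39
[4:8]: 45

Max: 56 at [1:5]


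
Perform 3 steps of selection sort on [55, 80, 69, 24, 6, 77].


Initial: [55, 80, 69, 24, 6, 77]
Step 1: min=6 at 4
  Swap: [6, 80, 69, 24, 55, 77]
Step 2: min=24 at 3
  Swap: [6, 24, 69, 80, 55, 77]
Step 3: min=55 at 4
  Swap: [6, 24, 55, 80, 69, 77]

After 3 steps: [6, 24, 55, 80, 69, 77]


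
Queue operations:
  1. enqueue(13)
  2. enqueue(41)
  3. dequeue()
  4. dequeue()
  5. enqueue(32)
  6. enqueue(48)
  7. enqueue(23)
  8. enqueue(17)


enqueue(13) -> [13]
enqueue(41) -> [13, 41]
dequeue()->13, [41]
dequeue()->41, []
enqueue(32) -> [32]
enqueue(48) -> [32, 48]
enqueue(23) -> [32, 48, 23]
enqueue(17) -> [32, 48, 23, 17]

Final queue: [32, 48, 23, 17]


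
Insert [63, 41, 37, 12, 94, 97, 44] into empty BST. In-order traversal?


Insert 63: root
Insert 41: L from 63
Insert 37: L from 63 -> L from 41
Insert 12: L from 63 -> L from 41 -> L from 37
Insert 94: R from 63
Insert 97: R from 63 -> R from 94
Insert 44: L from 63 -> R from 41

In-order: [12, 37, 41, 44, 63, 94, 97]


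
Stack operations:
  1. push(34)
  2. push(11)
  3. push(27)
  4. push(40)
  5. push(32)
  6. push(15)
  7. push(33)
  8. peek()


push(34) -> [34]
push(11) -> [34, 11]
push(27) -> [34, 11, 27]
push(40) -> [34, 11, 27, 40]
push(32) -> [34, 11, 27, 40, 32]
push(15) -> [34, 11, 27, 40, 32, 15]
push(33) -> [34, 11, 27, 40, 32, 15, 33]
peek()->33

Final stack: [34, 11, 27, 40, 32, 15, 33]


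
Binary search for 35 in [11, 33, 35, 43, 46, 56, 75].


Step 1: lo=0, hi=6, mid=3, val=43
Step 2: lo=0, hi=2, mid=1, val=33
Step 3: lo=2, hi=2, mid=2, val=35

Found at index 2


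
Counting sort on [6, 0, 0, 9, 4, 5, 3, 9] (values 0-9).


Input: [6, 0, 0, 9, 4, 5, 3, 9]
Counts: [2, 0, 0, 1, 1, 1, 1, 0, 0, 2]

Sorted: [0, 0, 3, 4, 5, 6, 9, 9]


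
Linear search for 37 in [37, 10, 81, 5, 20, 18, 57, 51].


i=0: 37==37 found!

Found at 0, 1 comps


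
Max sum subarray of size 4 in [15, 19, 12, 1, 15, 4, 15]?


[0:4]: 47
[1:5]: 47
[2:6]: 32
[3:7]: 35

Max: 47 at [0:4]


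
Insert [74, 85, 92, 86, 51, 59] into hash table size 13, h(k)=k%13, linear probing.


Insert 74: h=9 -> slot 9
Insert 85: h=7 -> slot 7
Insert 92: h=1 -> slot 1
Insert 86: h=8 -> slot 8
Insert 51: h=12 -> slot 12
Insert 59: h=7, 3 probes -> slot 10

Table: [None, 92, None, None, None, None, None, 85, 86, 74, 59, None, 51]


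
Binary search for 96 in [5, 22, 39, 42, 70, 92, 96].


Step 1: lo=0, hi=6, mid=3, val=42
Step 2: lo=4, hi=6, mid=5, val=92
Step 3: lo=6, hi=6, mid=6, val=96

Found at index 6


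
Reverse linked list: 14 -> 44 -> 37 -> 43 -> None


Step 1: curr=14, set curr.next=prev(None) | reversed so far: 14
Step 2: curr=44, set curr.next=prev(14) | reversed so far: 44 -> 14
Step 3: curr=37, set curr.next=prev(44) | reversed so far: 37 -> 44 -> 14
Step 4: curr=43, set curr.next=prev(37) | reversed so far: 43 -> 37 -> 44 -> 14

43 -> 37 -> 44 -> 14 -> None


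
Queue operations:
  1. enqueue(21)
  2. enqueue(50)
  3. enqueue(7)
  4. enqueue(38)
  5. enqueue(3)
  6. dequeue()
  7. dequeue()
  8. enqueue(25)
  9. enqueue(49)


enqueue(21) -> [21]
enqueue(50) -> [21, 50]
enqueue(7) -> [21, 50, 7]
enqueue(38) -> [21, 50, 7, 38]
enqueue(3) -> [21, 50, 7, 38, 3]
dequeue()->21, [50, 7, 38, 3]
dequeue()->50, [7, 38, 3]
enqueue(25) -> [7, 38, 3, 25]
enqueue(49) -> [7, 38, 3, 25, 49]

Final queue: [7, 38, 3, 25, 49]


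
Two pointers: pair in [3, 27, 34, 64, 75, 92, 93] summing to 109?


lo=0(3)+hi=6(93)=96
lo=1(27)+hi=6(93)=120
lo=1(27)+hi=5(92)=119
lo=1(27)+hi=4(75)=102
lo=2(34)+hi=4(75)=109

Yes: 34+75=109


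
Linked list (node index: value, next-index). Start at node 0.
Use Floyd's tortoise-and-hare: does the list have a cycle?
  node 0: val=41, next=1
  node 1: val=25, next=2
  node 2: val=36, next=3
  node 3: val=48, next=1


Floyd's tortoise (slow, +1) and hare (fast, +2):
  init: slow=0, fast=0
  step 1: slow=1, fast=2
  step 2: slow=2, fast=1
  step 3: slow=3, fast=3
  slow == fast at node 3: cycle detected

Cycle: yes


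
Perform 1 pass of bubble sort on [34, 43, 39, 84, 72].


Initial: [34, 43, 39, 84, 72]
Pass 1: [34, 39, 43, 72, 84] (2 swaps)

After 1 pass: [34, 39, 43, 72, 84]


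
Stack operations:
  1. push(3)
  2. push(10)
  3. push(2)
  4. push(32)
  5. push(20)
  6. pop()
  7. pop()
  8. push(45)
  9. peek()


push(3) -> [3]
push(10) -> [3, 10]
push(2) -> [3, 10, 2]
push(32) -> [3, 10, 2, 32]
push(20) -> [3, 10, 2, 32, 20]
pop()->20, [3, 10, 2, 32]
pop()->32, [3, 10, 2]
push(45) -> [3, 10, 2, 45]
peek()->45

Final stack: [3, 10, 2, 45]


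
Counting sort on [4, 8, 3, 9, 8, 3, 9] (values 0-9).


Input: [4, 8, 3, 9, 8, 3, 9]
Counts: [0, 0, 0, 2, 1, 0, 0, 0, 2, 2]

Sorted: [3, 3, 4, 8, 8, 9, 9]


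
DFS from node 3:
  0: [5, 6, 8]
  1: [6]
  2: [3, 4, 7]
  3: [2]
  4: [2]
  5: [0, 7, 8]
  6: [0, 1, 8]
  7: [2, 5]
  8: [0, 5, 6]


Visit 3, push [2]
Visit 2, push [7, 4]
Visit 4, push []
Visit 7, push [5]
Visit 5, push [8, 0]
Visit 0, push [8, 6]
Visit 6, push [8, 1]
Visit 1, push []
Visit 8, push []

DFS order: [3, 2, 4, 7, 5, 0, 6, 1, 8]


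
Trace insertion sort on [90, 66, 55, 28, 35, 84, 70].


Initial: [90, 66, 55, 28, 35, 84, 70]
Insert 66: [66, 90, 55, 28, 35, 84, 70]
Insert 55: [55, 66, 90, 28, 35, 84, 70]
Insert 28: [28, 55, 66, 90, 35, 84, 70]
Insert 35: [28, 35, 55, 66, 90, 84, 70]
Insert 84: [28, 35, 55, 66, 84, 90, 70]
Insert 70: [28, 35, 55, 66, 70, 84, 90]

Sorted: [28, 35, 55, 66, 70, 84, 90]


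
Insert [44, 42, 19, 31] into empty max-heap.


Insert 44: [44]
Insert 42: [44, 42]
Insert 19: [44, 42, 19]
Insert 31: [44, 42, 19, 31]

Final heap: [44, 42, 19, 31]


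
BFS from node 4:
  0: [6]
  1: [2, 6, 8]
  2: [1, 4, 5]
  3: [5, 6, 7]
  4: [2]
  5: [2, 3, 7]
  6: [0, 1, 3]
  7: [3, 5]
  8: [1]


Visit 4, enqueue [2]
Visit 2, enqueue [1, 5]
Visit 1, enqueue [6, 8]
Visit 5, enqueue [3, 7]
Visit 6, enqueue [0]
Visit 8, enqueue []
Visit 3, enqueue []
Visit 7, enqueue []
Visit 0, enqueue []

BFS order: [4, 2, 1, 5, 6, 8, 3, 7, 0]


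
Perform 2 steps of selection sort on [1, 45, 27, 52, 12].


Initial: [1, 45, 27, 52, 12]
Step 1: min=1 at 0
  Swap: [1, 45, 27, 52, 12]
Step 2: min=12 at 4
  Swap: [1, 12, 27, 52, 45]

After 2 steps: [1, 12, 27, 52, 45]


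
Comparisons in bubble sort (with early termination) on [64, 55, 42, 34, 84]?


Algorithm: bubble sort (with early termination)
Input: [64, 55, 42, 34, 84]
Sorted: [34, 42, 55, 64, 84]

10


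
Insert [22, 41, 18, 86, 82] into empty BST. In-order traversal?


Insert 22: root
Insert 41: R from 22
Insert 18: L from 22
Insert 86: R from 22 -> R from 41
Insert 82: R from 22 -> R from 41 -> L from 86

In-order: [18, 22, 41, 82, 86]


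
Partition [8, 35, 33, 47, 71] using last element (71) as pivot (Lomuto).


Pivot: 71
  8 <= 71: advance i (no swap)
  35 <= 71: advance i (no swap)
  33 <= 71: advance i (no swap)
  47 <= 71: advance i (no swap)
Place pivot at 4: [8, 35, 33, 47, 71]

Partitioned: [8, 35, 33, 47, 71]


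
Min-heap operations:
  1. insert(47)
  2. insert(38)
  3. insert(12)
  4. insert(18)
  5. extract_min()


insert(47) -> [47]
insert(38) -> [38, 47]
insert(12) -> [12, 47, 38]
insert(18) -> [12, 18, 38, 47]
extract_min()->12, [18, 47, 38]

Final heap: [18, 47, 38]


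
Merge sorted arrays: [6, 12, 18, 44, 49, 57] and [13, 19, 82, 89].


Take 6 from A
Take 12 from A
Take 13 from B
Take 18 from A
Take 19 from B
Take 44 from A
Take 49 from A
Take 57 from A

Merged: [6, 12, 13, 18, 19, 44, 49, 57, 82, 89]


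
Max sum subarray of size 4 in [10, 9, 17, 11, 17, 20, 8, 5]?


[0:4]: 47
[1:5]: 54
[2:6]: 65
[3:7]: 56
[4:8]: 50

Max: 65 at [2:6]


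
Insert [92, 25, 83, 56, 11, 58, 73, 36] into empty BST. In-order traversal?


Insert 92: root
Insert 25: L from 92
Insert 83: L from 92 -> R from 25
Insert 56: L from 92 -> R from 25 -> L from 83
Insert 11: L from 92 -> L from 25
Insert 58: L from 92 -> R from 25 -> L from 83 -> R from 56
Insert 73: L from 92 -> R from 25 -> L from 83 -> R from 56 -> R from 58
Insert 36: L from 92 -> R from 25 -> L from 83 -> L from 56

In-order: [11, 25, 36, 56, 58, 73, 83, 92]


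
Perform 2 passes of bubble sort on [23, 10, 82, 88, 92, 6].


Initial: [23, 10, 82, 88, 92, 6]
Pass 1: [10, 23, 82, 88, 6, 92] (2 swaps)
Pass 2: [10, 23, 82, 6, 88, 92] (1 swaps)

After 2 passes: [10, 23, 82, 6, 88, 92]


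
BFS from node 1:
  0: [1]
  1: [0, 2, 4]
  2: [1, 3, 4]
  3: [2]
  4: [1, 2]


Visit 1, enqueue [0, 2, 4]
Visit 0, enqueue []
Visit 2, enqueue [3]
Visit 4, enqueue []
Visit 3, enqueue []

BFS order: [1, 0, 2, 4, 3]


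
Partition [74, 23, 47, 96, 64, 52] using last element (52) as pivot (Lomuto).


Pivot: 52
  23 <= 52: swap -> [23, 74, 47, 96, 64, 52]
  47 <= 52: swap -> [23, 47, 74, 96, 64, 52]
Place pivot at 2: [23, 47, 52, 96, 64, 74]

Partitioned: [23, 47, 52, 96, 64, 74]


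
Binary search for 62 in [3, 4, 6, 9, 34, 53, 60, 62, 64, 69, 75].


Step 1: lo=0, hi=10, mid=5, val=53
Step 2: lo=6, hi=10, mid=8, val=64
Step 3: lo=6, hi=7, mid=6, val=60
Step 4: lo=7, hi=7, mid=7, val=62

Found at index 7


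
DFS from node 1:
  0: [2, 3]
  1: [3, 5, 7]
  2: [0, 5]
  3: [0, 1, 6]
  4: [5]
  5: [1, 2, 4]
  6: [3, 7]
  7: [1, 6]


Visit 1, push [7, 5, 3]
Visit 3, push [6, 0]
Visit 0, push [2]
Visit 2, push [5]
Visit 5, push [4]
Visit 4, push []
Visit 6, push [7]
Visit 7, push []

DFS order: [1, 3, 0, 2, 5, 4, 6, 7]


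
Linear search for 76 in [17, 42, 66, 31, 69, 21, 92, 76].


i=0: 17!=76
i=1: 42!=76
i=2: 66!=76
i=3: 31!=76
i=4: 69!=76
i=5: 21!=76
i=6: 92!=76
i=7: 76==76 found!

Found at 7, 8 comps


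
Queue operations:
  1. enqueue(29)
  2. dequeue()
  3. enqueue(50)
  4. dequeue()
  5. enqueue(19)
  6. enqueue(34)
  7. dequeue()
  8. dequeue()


enqueue(29) -> [29]
dequeue()->29, []
enqueue(50) -> [50]
dequeue()->50, []
enqueue(19) -> [19]
enqueue(34) -> [19, 34]
dequeue()->19, [34]
dequeue()->34, []

Final queue: []


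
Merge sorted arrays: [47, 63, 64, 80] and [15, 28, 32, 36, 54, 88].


Take 15 from B
Take 28 from B
Take 32 from B
Take 36 from B
Take 47 from A
Take 54 from B
Take 63 from A
Take 64 from A
Take 80 from A

Merged: [15, 28, 32, 36, 47, 54, 63, 64, 80, 88]


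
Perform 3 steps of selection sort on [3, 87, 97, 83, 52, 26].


Initial: [3, 87, 97, 83, 52, 26]
Step 1: min=3 at 0
  Swap: [3, 87, 97, 83, 52, 26]
Step 2: min=26 at 5
  Swap: [3, 26, 97, 83, 52, 87]
Step 3: min=52 at 4
  Swap: [3, 26, 52, 83, 97, 87]

After 3 steps: [3, 26, 52, 83, 97, 87]


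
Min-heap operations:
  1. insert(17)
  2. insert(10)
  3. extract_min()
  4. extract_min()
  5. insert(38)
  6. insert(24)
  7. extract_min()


insert(17) -> [17]
insert(10) -> [10, 17]
extract_min()->10, [17]
extract_min()->17, []
insert(38) -> [38]
insert(24) -> [24, 38]
extract_min()->24, [38]

Final heap: [38]


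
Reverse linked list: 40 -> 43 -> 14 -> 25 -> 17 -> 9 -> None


Step 1: curr=40, set curr.next=prev(None) | reversed so far: 40
Step 2: curr=43, set curr.next=prev(40) | reversed so far: 43 -> 40
Step 3: curr=14, set curr.next=prev(43) | reversed so far: 14 -> 43 -> 40
Step 4: curr=25, set curr.next=prev(14) | reversed so far: 25 -> 14 -> 43 -> 40
Step 5: curr=17, set curr.next=prev(25) | reversed so far: 17 -> 25 -> 14 -> 43 -> 40
Step 6: curr=9, set curr.next=prev(17) | reversed so far: 9 -> 17 -> 25 -> 14 -> 43 -> 40

9 -> 17 -> 25 -> 14 -> 43 -> 40 -> None


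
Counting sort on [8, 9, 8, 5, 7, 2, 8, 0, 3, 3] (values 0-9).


Input: [8, 9, 8, 5, 7, 2, 8, 0, 3, 3]
Counts: [1, 0, 1, 2, 0, 1, 0, 1, 3, 1]

Sorted: [0, 2, 3, 3, 5, 7, 8, 8, 8, 9]


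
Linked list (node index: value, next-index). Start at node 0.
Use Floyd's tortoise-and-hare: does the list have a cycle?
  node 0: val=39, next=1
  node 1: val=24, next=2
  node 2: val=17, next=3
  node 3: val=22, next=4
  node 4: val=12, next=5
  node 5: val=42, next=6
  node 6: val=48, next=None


Floyd's tortoise (slow, +1) and hare (fast, +2):
  init: slow=0, fast=0
  step 1: slow=1, fast=2
  step 2: slow=2, fast=4
  step 3: slow=3, fast=6
  step 4: fast -> None, no cycle

Cycle: no


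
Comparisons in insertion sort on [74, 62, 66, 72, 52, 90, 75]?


Algorithm: insertion sort
Input: [74, 62, 66, 72, 52, 90, 75]
Sorted: [52, 62, 66, 72, 74, 75, 90]

12


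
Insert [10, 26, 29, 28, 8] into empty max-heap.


Insert 10: [10]
Insert 26: [26, 10]
Insert 29: [29, 10, 26]
Insert 28: [29, 28, 26, 10]
Insert 8: [29, 28, 26, 10, 8]

Final heap: [29, 28, 26, 10, 8]


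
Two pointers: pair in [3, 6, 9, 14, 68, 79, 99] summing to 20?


lo=0(3)+hi=6(99)=102
lo=0(3)+hi=5(79)=82
lo=0(3)+hi=4(68)=71
lo=0(3)+hi=3(14)=17
lo=1(6)+hi=3(14)=20

Yes: 6+14=20


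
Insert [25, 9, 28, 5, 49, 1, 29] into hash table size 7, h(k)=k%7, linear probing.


Insert 25: h=4 -> slot 4
Insert 9: h=2 -> slot 2
Insert 28: h=0 -> slot 0
Insert 5: h=5 -> slot 5
Insert 49: h=0, 1 probes -> slot 1
Insert 1: h=1, 2 probes -> slot 3
Insert 29: h=1, 5 probes -> slot 6

Table: [28, 49, 9, 1, 25, 5, 29]


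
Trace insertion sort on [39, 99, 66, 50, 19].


Initial: [39, 99, 66, 50, 19]
Insert 99: [39, 99, 66, 50, 19]
Insert 66: [39, 66, 99, 50, 19]
Insert 50: [39, 50, 66, 99, 19]
Insert 19: [19, 39, 50, 66, 99]

Sorted: [19, 39, 50, 66, 99]


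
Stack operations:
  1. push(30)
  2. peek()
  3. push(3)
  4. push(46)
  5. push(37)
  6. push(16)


push(30) -> [30]
peek()->30
push(3) -> [30, 3]
push(46) -> [30, 3, 46]
push(37) -> [30, 3, 46, 37]
push(16) -> [30, 3, 46, 37, 16]

Final stack: [30, 3, 46, 37, 16]


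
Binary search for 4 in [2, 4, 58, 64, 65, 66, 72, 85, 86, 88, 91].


Step 1: lo=0, hi=10, mid=5, val=66
Step 2: lo=0, hi=4, mid=2, val=58
Step 3: lo=0, hi=1, mid=0, val=2
Step 4: lo=1, hi=1, mid=1, val=4

Found at index 1


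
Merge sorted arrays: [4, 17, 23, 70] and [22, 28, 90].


Take 4 from A
Take 17 from A
Take 22 from B
Take 23 from A
Take 28 from B
Take 70 from A

Merged: [4, 17, 22, 23, 28, 70, 90]


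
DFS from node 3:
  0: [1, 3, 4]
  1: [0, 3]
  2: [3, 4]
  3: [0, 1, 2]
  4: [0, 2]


Visit 3, push [2, 1, 0]
Visit 0, push [4, 1]
Visit 1, push []
Visit 4, push [2]
Visit 2, push []

DFS order: [3, 0, 1, 4, 2]


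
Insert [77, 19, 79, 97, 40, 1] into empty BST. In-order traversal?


Insert 77: root
Insert 19: L from 77
Insert 79: R from 77
Insert 97: R from 77 -> R from 79
Insert 40: L from 77 -> R from 19
Insert 1: L from 77 -> L from 19

In-order: [1, 19, 40, 77, 79, 97]


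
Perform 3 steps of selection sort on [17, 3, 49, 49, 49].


Initial: [17, 3, 49, 49, 49]
Step 1: min=3 at 1
  Swap: [3, 17, 49, 49, 49]
Step 2: min=17 at 1
  Swap: [3, 17, 49, 49, 49]
Step 3: min=49 at 2
  Swap: [3, 17, 49, 49, 49]

After 3 steps: [3, 17, 49, 49, 49]


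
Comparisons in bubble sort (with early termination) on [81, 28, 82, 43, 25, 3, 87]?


Algorithm: bubble sort (with early termination)
Input: [81, 28, 82, 43, 25, 3, 87]
Sorted: [3, 25, 28, 43, 81, 82, 87]

21


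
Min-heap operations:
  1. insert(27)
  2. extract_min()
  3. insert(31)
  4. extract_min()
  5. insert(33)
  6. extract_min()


insert(27) -> [27]
extract_min()->27, []
insert(31) -> [31]
extract_min()->31, []
insert(33) -> [33]
extract_min()->33, []

Final heap: []


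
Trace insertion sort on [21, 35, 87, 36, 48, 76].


Initial: [21, 35, 87, 36, 48, 76]
Insert 35: [21, 35, 87, 36, 48, 76]
Insert 87: [21, 35, 87, 36, 48, 76]
Insert 36: [21, 35, 36, 87, 48, 76]
Insert 48: [21, 35, 36, 48, 87, 76]
Insert 76: [21, 35, 36, 48, 76, 87]

Sorted: [21, 35, 36, 48, 76, 87]


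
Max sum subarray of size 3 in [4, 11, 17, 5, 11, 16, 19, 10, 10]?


[0:3]: 32
[1:4]: 33
[2:5]: 33
[3:6]: 32
[4:7]: 46
[5:8]: 45
[6:9]: 39

Max: 46 at [4:7]


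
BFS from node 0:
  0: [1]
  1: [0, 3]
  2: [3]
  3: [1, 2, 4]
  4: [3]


Visit 0, enqueue [1]
Visit 1, enqueue [3]
Visit 3, enqueue [2, 4]
Visit 2, enqueue []
Visit 4, enqueue []

BFS order: [0, 1, 3, 2, 4]


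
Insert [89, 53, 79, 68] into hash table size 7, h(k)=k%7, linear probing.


Insert 89: h=5 -> slot 5
Insert 53: h=4 -> slot 4
Insert 79: h=2 -> slot 2
Insert 68: h=5, 1 probes -> slot 6

Table: [None, None, 79, None, 53, 89, 68]


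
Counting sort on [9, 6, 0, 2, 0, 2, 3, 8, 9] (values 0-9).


Input: [9, 6, 0, 2, 0, 2, 3, 8, 9]
Counts: [2, 0, 2, 1, 0, 0, 1, 0, 1, 2]

Sorted: [0, 0, 2, 2, 3, 6, 8, 9, 9]


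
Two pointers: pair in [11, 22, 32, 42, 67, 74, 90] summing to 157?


lo=0(11)+hi=6(90)=101
lo=1(22)+hi=6(90)=112
lo=2(32)+hi=6(90)=122
lo=3(42)+hi=6(90)=132
lo=4(67)+hi=6(90)=157

Yes: 67+90=157


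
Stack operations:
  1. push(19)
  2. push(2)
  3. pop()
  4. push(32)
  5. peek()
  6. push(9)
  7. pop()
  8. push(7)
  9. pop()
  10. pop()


push(19) -> [19]
push(2) -> [19, 2]
pop()->2, [19]
push(32) -> [19, 32]
peek()->32
push(9) -> [19, 32, 9]
pop()->9, [19, 32]
push(7) -> [19, 32, 7]
pop()->7, [19, 32]
pop()->32, [19]

Final stack: [19]


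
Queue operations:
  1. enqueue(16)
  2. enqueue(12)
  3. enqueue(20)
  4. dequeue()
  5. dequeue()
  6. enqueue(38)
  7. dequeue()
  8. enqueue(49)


enqueue(16) -> [16]
enqueue(12) -> [16, 12]
enqueue(20) -> [16, 12, 20]
dequeue()->16, [12, 20]
dequeue()->12, [20]
enqueue(38) -> [20, 38]
dequeue()->20, [38]
enqueue(49) -> [38, 49]

Final queue: [38, 49]


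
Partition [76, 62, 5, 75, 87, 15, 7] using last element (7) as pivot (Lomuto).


Pivot: 7
  5 <= 7: swap -> [5, 62, 76, 75, 87, 15, 7]
Place pivot at 1: [5, 7, 76, 75, 87, 15, 62]

Partitioned: [5, 7, 76, 75, 87, 15, 62]


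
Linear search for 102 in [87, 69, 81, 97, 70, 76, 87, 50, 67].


i=0: 87!=102
i=1: 69!=102
i=2: 81!=102
i=3: 97!=102
i=4: 70!=102
i=5: 76!=102
i=6: 87!=102
i=7: 50!=102
i=8: 67!=102

Not found, 9 comps


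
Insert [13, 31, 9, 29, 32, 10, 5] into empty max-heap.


Insert 13: [13]
Insert 31: [31, 13]
Insert 9: [31, 13, 9]
Insert 29: [31, 29, 9, 13]
Insert 32: [32, 31, 9, 13, 29]
Insert 10: [32, 31, 10, 13, 29, 9]
Insert 5: [32, 31, 10, 13, 29, 9, 5]

Final heap: [32, 31, 10, 13, 29, 9, 5]


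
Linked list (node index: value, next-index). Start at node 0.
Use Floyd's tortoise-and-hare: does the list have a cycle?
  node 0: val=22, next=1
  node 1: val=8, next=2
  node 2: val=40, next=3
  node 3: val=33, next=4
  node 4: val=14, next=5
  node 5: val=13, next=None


Floyd's tortoise (slow, +1) and hare (fast, +2):
  init: slow=0, fast=0
  step 1: slow=1, fast=2
  step 2: slow=2, fast=4
  step 3: fast 4->5->None, no cycle

Cycle: no


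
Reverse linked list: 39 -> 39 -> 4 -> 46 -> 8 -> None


Step 1: curr=39, set curr.next=prev(None) | reversed so far: 39
Step 2: curr=39, set curr.next=prev(39) | reversed so far: 39 -> 39
Step 3: curr=4, set curr.next=prev(39) | reversed so far: 4 -> 39 -> 39
Step 4: curr=46, set curr.next=prev(4) | reversed so far: 46 -> 4 -> 39 -> 39
Step 5: curr=8, set curr.next=prev(46) | reversed so far: 8 -> 46 -> 4 -> 39 -> 39

8 -> 46 -> 4 -> 39 -> 39 -> None


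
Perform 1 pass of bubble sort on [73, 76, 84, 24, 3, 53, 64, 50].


Initial: [73, 76, 84, 24, 3, 53, 64, 50]
Pass 1: [73, 76, 24, 3, 53, 64, 50, 84] (5 swaps)

After 1 pass: [73, 76, 24, 3, 53, 64, 50, 84]


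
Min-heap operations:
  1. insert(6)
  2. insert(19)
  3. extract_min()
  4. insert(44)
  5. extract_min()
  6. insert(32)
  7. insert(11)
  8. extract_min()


insert(6) -> [6]
insert(19) -> [6, 19]
extract_min()->6, [19]
insert(44) -> [19, 44]
extract_min()->19, [44]
insert(32) -> [32, 44]
insert(11) -> [11, 44, 32]
extract_min()->11, [32, 44]

Final heap: [32, 44]


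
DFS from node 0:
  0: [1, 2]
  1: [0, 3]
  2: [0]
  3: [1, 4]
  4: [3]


Visit 0, push [2, 1]
Visit 1, push [3]
Visit 3, push [4]
Visit 4, push []
Visit 2, push []

DFS order: [0, 1, 3, 4, 2]


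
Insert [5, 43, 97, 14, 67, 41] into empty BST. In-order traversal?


Insert 5: root
Insert 43: R from 5
Insert 97: R from 5 -> R from 43
Insert 14: R from 5 -> L from 43
Insert 67: R from 5 -> R from 43 -> L from 97
Insert 41: R from 5 -> L from 43 -> R from 14

In-order: [5, 14, 41, 43, 67, 97]


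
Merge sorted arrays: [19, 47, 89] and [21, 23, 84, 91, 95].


Take 19 from A
Take 21 from B
Take 23 from B
Take 47 from A
Take 84 from B
Take 89 from A

Merged: [19, 21, 23, 47, 84, 89, 91, 95]


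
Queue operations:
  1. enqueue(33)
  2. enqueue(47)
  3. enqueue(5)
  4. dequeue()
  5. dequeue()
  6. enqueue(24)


enqueue(33) -> [33]
enqueue(47) -> [33, 47]
enqueue(5) -> [33, 47, 5]
dequeue()->33, [47, 5]
dequeue()->47, [5]
enqueue(24) -> [5, 24]

Final queue: [5, 24]


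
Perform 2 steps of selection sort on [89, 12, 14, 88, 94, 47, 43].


Initial: [89, 12, 14, 88, 94, 47, 43]
Step 1: min=12 at 1
  Swap: [12, 89, 14, 88, 94, 47, 43]
Step 2: min=14 at 2
  Swap: [12, 14, 89, 88, 94, 47, 43]

After 2 steps: [12, 14, 89, 88, 94, 47, 43]


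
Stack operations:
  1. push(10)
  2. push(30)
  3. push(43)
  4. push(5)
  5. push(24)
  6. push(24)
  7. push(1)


push(10) -> [10]
push(30) -> [10, 30]
push(43) -> [10, 30, 43]
push(5) -> [10, 30, 43, 5]
push(24) -> [10, 30, 43, 5, 24]
push(24) -> [10, 30, 43, 5, 24, 24]
push(1) -> [10, 30, 43, 5, 24, 24, 1]

Final stack: [10, 30, 43, 5, 24, 24, 1]


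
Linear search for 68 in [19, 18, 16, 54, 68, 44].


i=0: 19!=68
i=1: 18!=68
i=2: 16!=68
i=3: 54!=68
i=4: 68==68 found!

Found at 4, 5 comps


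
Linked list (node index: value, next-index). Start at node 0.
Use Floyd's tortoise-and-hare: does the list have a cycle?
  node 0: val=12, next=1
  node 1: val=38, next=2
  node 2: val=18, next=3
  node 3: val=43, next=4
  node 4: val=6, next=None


Floyd's tortoise (slow, +1) and hare (fast, +2):
  init: slow=0, fast=0
  step 1: slow=1, fast=2
  step 2: slow=2, fast=4
  step 3: fast -> None, no cycle

Cycle: no


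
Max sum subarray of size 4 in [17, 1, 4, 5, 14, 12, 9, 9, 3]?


[0:4]: 27
[1:5]: 24
[2:6]: 35
[3:7]: 40
[4:8]: 44
[5:9]: 33

Max: 44 at [4:8]


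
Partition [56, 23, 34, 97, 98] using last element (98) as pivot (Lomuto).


Pivot: 98
  56 <= 98: advance i (no swap)
  23 <= 98: advance i (no swap)
  34 <= 98: advance i (no swap)
  97 <= 98: advance i (no swap)
Place pivot at 4: [56, 23, 34, 97, 98]

Partitioned: [56, 23, 34, 97, 98]


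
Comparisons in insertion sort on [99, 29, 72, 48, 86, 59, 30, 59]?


Algorithm: insertion sort
Input: [99, 29, 72, 48, 86, 59, 30, 59]
Sorted: [29, 30, 48, 59, 59, 72, 86, 99]

22


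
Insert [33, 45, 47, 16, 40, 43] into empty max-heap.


Insert 33: [33]
Insert 45: [45, 33]
Insert 47: [47, 33, 45]
Insert 16: [47, 33, 45, 16]
Insert 40: [47, 40, 45, 16, 33]
Insert 43: [47, 40, 45, 16, 33, 43]

Final heap: [47, 40, 45, 16, 33, 43]


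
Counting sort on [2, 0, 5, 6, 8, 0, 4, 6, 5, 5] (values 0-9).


Input: [2, 0, 5, 6, 8, 0, 4, 6, 5, 5]
Counts: [2, 0, 1, 0, 1, 3, 2, 0, 1, 0]

Sorted: [0, 0, 2, 4, 5, 5, 5, 6, 6, 8]


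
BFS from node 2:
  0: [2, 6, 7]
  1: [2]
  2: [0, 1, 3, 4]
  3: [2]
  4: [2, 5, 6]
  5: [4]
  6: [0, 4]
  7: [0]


Visit 2, enqueue [0, 1, 3, 4]
Visit 0, enqueue [6, 7]
Visit 1, enqueue []
Visit 3, enqueue []
Visit 4, enqueue [5]
Visit 6, enqueue []
Visit 7, enqueue []
Visit 5, enqueue []

BFS order: [2, 0, 1, 3, 4, 6, 7, 5]


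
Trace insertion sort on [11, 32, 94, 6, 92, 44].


Initial: [11, 32, 94, 6, 92, 44]
Insert 32: [11, 32, 94, 6, 92, 44]
Insert 94: [11, 32, 94, 6, 92, 44]
Insert 6: [6, 11, 32, 94, 92, 44]
Insert 92: [6, 11, 32, 92, 94, 44]
Insert 44: [6, 11, 32, 44, 92, 94]

Sorted: [6, 11, 32, 44, 92, 94]


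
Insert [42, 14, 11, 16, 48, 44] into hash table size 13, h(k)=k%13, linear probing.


Insert 42: h=3 -> slot 3
Insert 14: h=1 -> slot 1
Insert 11: h=11 -> slot 11
Insert 16: h=3, 1 probes -> slot 4
Insert 48: h=9 -> slot 9
Insert 44: h=5 -> slot 5

Table: [None, 14, None, 42, 16, 44, None, None, None, 48, None, 11, None]


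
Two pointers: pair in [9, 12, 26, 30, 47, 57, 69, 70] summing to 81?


lo=0(9)+hi=7(70)=79
lo=1(12)+hi=7(70)=82
lo=1(12)+hi=6(69)=81

Yes: 12+69=81


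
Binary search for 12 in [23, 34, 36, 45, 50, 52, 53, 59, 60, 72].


Step 1: lo=0, hi=9, mid=4, val=50
Step 2: lo=0, hi=3, mid=1, val=34
Step 3: lo=0, hi=0, mid=0, val=23

Not found


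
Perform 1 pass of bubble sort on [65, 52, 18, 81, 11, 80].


Initial: [65, 52, 18, 81, 11, 80]
Pass 1: [52, 18, 65, 11, 80, 81] (4 swaps)

After 1 pass: [52, 18, 65, 11, 80, 81]


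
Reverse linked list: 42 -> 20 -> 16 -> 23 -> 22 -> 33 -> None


Step 1: curr=42, set curr.next=prev(None) | reversed so far: 42
Step 2: curr=20, set curr.next=prev(42) | reversed so far: 20 -> 42
Step 3: curr=16, set curr.next=prev(20) | reversed so far: 16 -> 20 -> 42
Step 4: curr=23, set curr.next=prev(16) | reversed so far: 23 -> 16 -> 20 -> 42
Step 5: curr=22, set curr.next=prev(23) | reversed so far: 22 -> 23 -> 16 -> 20 -> 42
Step 6: curr=33, set curr.next=prev(22) | reversed so far: 33 -> 22 -> 23 -> 16 -> 20 -> 42

33 -> 22 -> 23 -> 16 -> 20 -> 42 -> None


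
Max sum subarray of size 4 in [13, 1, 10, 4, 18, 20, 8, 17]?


[0:4]: 28
[1:5]: 33
[2:6]: 52
[3:7]: 50
[4:8]: 63

Max: 63 at [4:8]


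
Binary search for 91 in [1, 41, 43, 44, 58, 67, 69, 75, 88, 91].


Step 1: lo=0, hi=9, mid=4, val=58
Step 2: lo=5, hi=9, mid=7, val=75
Step 3: lo=8, hi=9, mid=8, val=88
Step 4: lo=9, hi=9, mid=9, val=91

Found at index 9


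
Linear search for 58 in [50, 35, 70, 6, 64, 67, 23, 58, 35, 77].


i=0: 50!=58
i=1: 35!=58
i=2: 70!=58
i=3: 6!=58
i=4: 64!=58
i=5: 67!=58
i=6: 23!=58
i=7: 58==58 found!

Found at 7, 8 comps


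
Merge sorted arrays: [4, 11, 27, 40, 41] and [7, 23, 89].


Take 4 from A
Take 7 from B
Take 11 from A
Take 23 from B
Take 27 from A
Take 40 from A
Take 41 from A

Merged: [4, 7, 11, 23, 27, 40, 41, 89]


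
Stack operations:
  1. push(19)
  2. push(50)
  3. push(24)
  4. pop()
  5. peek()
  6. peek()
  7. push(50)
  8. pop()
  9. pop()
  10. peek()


push(19) -> [19]
push(50) -> [19, 50]
push(24) -> [19, 50, 24]
pop()->24, [19, 50]
peek()->50
peek()->50
push(50) -> [19, 50, 50]
pop()->50, [19, 50]
pop()->50, [19]
peek()->19

Final stack: [19]


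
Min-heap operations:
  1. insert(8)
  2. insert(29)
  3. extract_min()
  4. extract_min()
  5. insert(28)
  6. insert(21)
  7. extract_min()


insert(8) -> [8]
insert(29) -> [8, 29]
extract_min()->8, [29]
extract_min()->29, []
insert(28) -> [28]
insert(21) -> [21, 28]
extract_min()->21, [28]

Final heap: [28]


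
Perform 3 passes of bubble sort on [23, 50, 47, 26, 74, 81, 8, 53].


Initial: [23, 50, 47, 26, 74, 81, 8, 53]
Pass 1: [23, 47, 26, 50, 74, 8, 53, 81] (4 swaps)
Pass 2: [23, 26, 47, 50, 8, 53, 74, 81] (3 swaps)
Pass 3: [23, 26, 47, 8, 50, 53, 74, 81] (1 swaps)

After 3 passes: [23, 26, 47, 8, 50, 53, 74, 81]


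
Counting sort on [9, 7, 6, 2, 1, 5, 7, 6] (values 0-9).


Input: [9, 7, 6, 2, 1, 5, 7, 6]
Counts: [0, 1, 1, 0, 0, 1, 2, 2, 0, 1]

Sorted: [1, 2, 5, 6, 6, 7, 7, 9]


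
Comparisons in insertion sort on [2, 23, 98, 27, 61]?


Algorithm: insertion sort
Input: [2, 23, 98, 27, 61]
Sorted: [2, 23, 27, 61, 98]

6


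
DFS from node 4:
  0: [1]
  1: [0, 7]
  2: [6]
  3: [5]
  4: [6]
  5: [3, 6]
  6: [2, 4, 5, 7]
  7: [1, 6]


Visit 4, push [6]
Visit 6, push [7, 5, 2]
Visit 2, push []
Visit 5, push [3]
Visit 3, push []
Visit 7, push [1]
Visit 1, push [0]
Visit 0, push []

DFS order: [4, 6, 2, 5, 3, 7, 1, 0]


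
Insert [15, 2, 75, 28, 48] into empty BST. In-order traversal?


Insert 15: root
Insert 2: L from 15
Insert 75: R from 15
Insert 28: R from 15 -> L from 75
Insert 48: R from 15 -> L from 75 -> R from 28

In-order: [2, 15, 28, 48, 75]


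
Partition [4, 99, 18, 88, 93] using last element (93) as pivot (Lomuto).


Pivot: 93
  4 <= 93: advance i (no swap)
  18 <= 93: swap -> [4, 18, 99, 88, 93]
  88 <= 93: swap -> [4, 18, 88, 99, 93]
Place pivot at 3: [4, 18, 88, 93, 99]

Partitioned: [4, 18, 88, 93, 99]


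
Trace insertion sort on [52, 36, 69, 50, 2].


Initial: [52, 36, 69, 50, 2]
Insert 36: [36, 52, 69, 50, 2]
Insert 69: [36, 52, 69, 50, 2]
Insert 50: [36, 50, 52, 69, 2]
Insert 2: [2, 36, 50, 52, 69]

Sorted: [2, 36, 50, 52, 69]


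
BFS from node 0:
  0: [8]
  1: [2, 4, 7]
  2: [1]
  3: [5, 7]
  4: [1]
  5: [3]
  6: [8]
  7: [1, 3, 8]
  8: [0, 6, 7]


Visit 0, enqueue [8]
Visit 8, enqueue [6, 7]
Visit 6, enqueue []
Visit 7, enqueue [1, 3]
Visit 1, enqueue [2, 4]
Visit 3, enqueue [5]
Visit 2, enqueue []
Visit 4, enqueue []
Visit 5, enqueue []

BFS order: [0, 8, 6, 7, 1, 3, 2, 4, 5]


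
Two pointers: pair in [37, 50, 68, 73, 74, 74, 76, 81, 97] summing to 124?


lo=0(37)+hi=8(97)=134
lo=0(37)+hi=7(81)=118
lo=1(50)+hi=7(81)=131
lo=1(50)+hi=6(76)=126
lo=1(50)+hi=5(74)=124

Yes: 50+74=124


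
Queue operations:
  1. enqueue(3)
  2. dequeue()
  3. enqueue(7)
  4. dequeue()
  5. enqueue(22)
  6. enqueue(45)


enqueue(3) -> [3]
dequeue()->3, []
enqueue(7) -> [7]
dequeue()->7, []
enqueue(22) -> [22]
enqueue(45) -> [22, 45]

Final queue: [22, 45]


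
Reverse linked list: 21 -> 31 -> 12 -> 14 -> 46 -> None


Step 1: curr=21, set curr.next=prev(None) | reversed so far: 21
Step 2: curr=31, set curr.next=prev(21) | reversed so far: 31 -> 21
Step 3: curr=12, set curr.next=prev(31) | reversed so far: 12 -> 31 -> 21
Step 4: curr=14, set curr.next=prev(12) | reversed so far: 14 -> 12 -> 31 -> 21
Step 5: curr=46, set curr.next=prev(14) | reversed so far: 46 -> 14 -> 12 -> 31 -> 21

46 -> 14 -> 12 -> 31 -> 21 -> None


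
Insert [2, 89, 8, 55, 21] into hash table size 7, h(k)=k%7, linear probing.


Insert 2: h=2 -> slot 2
Insert 89: h=5 -> slot 5
Insert 8: h=1 -> slot 1
Insert 55: h=6 -> slot 6
Insert 21: h=0 -> slot 0

Table: [21, 8, 2, None, None, 89, 55]


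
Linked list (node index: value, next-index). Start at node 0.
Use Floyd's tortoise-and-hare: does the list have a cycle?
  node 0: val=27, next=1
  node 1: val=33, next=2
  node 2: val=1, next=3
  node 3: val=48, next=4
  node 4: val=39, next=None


Floyd's tortoise (slow, +1) and hare (fast, +2):
  init: slow=0, fast=0
  step 1: slow=1, fast=2
  step 2: slow=2, fast=4
  step 3: fast -> None, no cycle

Cycle: no


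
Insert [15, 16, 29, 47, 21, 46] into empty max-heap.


Insert 15: [15]
Insert 16: [16, 15]
Insert 29: [29, 15, 16]
Insert 47: [47, 29, 16, 15]
Insert 21: [47, 29, 16, 15, 21]
Insert 46: [47, 29, 46, 15, 21, 16]

Final heap: [47, 29, 46, 15, 21, 16]


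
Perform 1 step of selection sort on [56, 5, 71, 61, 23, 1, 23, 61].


Initial: [56, 5, 71, 61, 23, 1, 23, 61]
Step 1: min=1 at 5
  Swap: [1, 5, 71, 61, 23, 56, 23, 61]

After 1 step: [1, 5, 71, 61, 23, 56, 23, 61]


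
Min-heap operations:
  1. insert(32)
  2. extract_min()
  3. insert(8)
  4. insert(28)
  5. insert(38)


insert(32) -> [32]
extract_min()->32, []
insert(8) -> [8]
insert(28) -> [8, 28]
insert(38) -> [8, 28, 38]

Final heap: [8, 28, 38]


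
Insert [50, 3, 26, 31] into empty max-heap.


Insert 50: [50]
Insert 3: [50, 3]
Insert 26: [50, 3, 26]
Insert 31: [50, 31, 26, 3]

Final heap: [50, 31, 26, 3]


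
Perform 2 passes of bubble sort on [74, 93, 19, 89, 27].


Initial: [74, 93, 19, 89, 27]
Pass 1: [74, 19, 89, 27, 93] (3 swaps)
Pass 2: [19, 74, 27, 89, 93] (2 swaps)

After 2 passes: [19, 74, 27, 89, 93]


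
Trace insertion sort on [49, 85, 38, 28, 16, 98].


Initial: [49, 85, 38, 28, 16, 98]
Insert 85: [49, 85, 38, 28, 16, 98]
Insert 38: [38, 49, 85, 28, 16, 98]
Insert 28: [28, 38, 49, 85, 16, 98]
Insert 16: [16, 28, 38, 49, 85, 98]
Insert 98: [16, 28, 38, 49, 85, 98]

Sorted: [16, 28, 38, 49, 85, 98]


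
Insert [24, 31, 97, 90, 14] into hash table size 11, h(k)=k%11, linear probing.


Insert 24: h=2 -> slot 2
Insert 31: h=9 -> slot 9
Insert 97: h=9, 1 probes -> slot 10
Insert 90: h=2, 1 probes -> slot 3
Insert 14: h=3, 1 probes -> slot 4

Table: [None, None, 24, 90, 14, None, None, None, None, 31, 97]


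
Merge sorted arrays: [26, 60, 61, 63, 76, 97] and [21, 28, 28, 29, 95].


Take 21 from B
Take 26 from A
Take 28 from B
Take 28 from B
Take 29 from B
Take 60 from A
Take 61 from A
Take 63 from A
Take 76 from A
Take 95 from B

Merged: [21, 26, 28, 28, 29, 60, 61, 63, 76, 95, 97]


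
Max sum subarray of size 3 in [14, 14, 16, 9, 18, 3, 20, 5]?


[0:3]: 44
[1:4]: 39
[2:5]: 43
[3:6]: 30
[4:7]: 41
[5:8]: 28

Max: 44 at [0:3]


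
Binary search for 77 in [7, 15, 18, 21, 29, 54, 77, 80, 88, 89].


Step 1: lo=0, hi=9, mid=4, val=29
Step 2: lo=5, hi=9, mid=7, val=80
Step 3: lo=5, hi=6, mid=5, val=54
Step 4: lo=6, hi=6, mid=6, val=77

Found at index 6


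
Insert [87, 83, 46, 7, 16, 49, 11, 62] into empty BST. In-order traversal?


Insert 87: root
Insert 83: L from 87
Insert 46: L from 87 -> L from 83
Insert 7: L from 87 -> L from 83 -> L from 46
Insert 16: L from 87 -> L from 83 -> L from 46 -> R from 7
Insert 49: L from 87 -> L from 83 -> R from 46
Insert 11: L from 87 -> L from 83 -> L from 46 -> R from 7 -> L from 16
Insert 62: L from 87 -> L from 83 -> R from 46 -> R from 49

In-order: [7, 11, 16, 46, 49, 62, 83, 87]


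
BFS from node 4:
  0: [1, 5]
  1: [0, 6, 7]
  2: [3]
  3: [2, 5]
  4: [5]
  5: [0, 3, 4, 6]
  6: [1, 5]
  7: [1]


Visit 4, enqueue [5]
Visit 5, enqueue [0, 3, 6]
Visit 0, enqueue [1]
Visit 3, enqueue [2]
Visit 6, enqueue []
Visit 1, enqueue [7]
Visit 2, enqueue []
Visit 7, enqueue []

BFS order: [4, 5, 0, 3, 6, 1, 2, 7]


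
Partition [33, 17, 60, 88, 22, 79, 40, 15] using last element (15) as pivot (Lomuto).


Pivot: 15
Place pivot at 0: [15, 17, 60, 88, 22, 79, 40, 33]

Partitioned: [15, 17, 60, 88, 22, 79, 40, 33]


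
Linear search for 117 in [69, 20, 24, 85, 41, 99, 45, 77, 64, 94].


i=0: 69!=117
i=1: 20!=117
i=2: 24!=117
i=3: 85!=117
i=4: 41!=117
i=5: 99!=117
i=6: 45!=117
i=7: 77!=117
i=8: 64!=117
i=9: 94!=117

Not found, 10 comps


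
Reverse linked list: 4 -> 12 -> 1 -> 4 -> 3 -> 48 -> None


Step 1: curr=4, set curr.next=prev(None) | reversed so far: 4
Step 2: curr=12, set curr.next=prev(4) | reversed so far: 12 -> 4
Step 3: curr=1, set curr.next=prev(12) | reversed so far: 1 -> 12 -> 4
Step 4: curr=4, set curr.next=prev(1) | reversed so far: 4 -> 1 -> 12 -> 4
Step 5: curr=3, set curr.next=prev(4) | reversed so far: 3 -> 4 -> 1 -> 12 -> 4
Step 6: curr=48, set curr.next=prev(3) | reversed so far: 48 -> 3 -> 4 -> 1 -> 12 -> 4

48 -> 3 -> 4 -> 1 -> 12 -> 4 -> None


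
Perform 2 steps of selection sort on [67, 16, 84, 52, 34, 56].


Initial: [67, 16, 84, 52, 34, 56]
Step 1: min=16 at 1
  Swap: [16, 67, 84, 52, 34, 56]
Step 2: min=34 at 4
  Swap: [16, 34, 84, 52, 67, 56]

After 2 steps: [16, 34, 84, 52, 67, 56]


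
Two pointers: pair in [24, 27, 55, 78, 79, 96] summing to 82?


lo=0(24)+hi=5(96)=120
lo=0(24)+hi=4(79)=103
lo=0(24)+hi=3(78)=102
lo=0(24)+hi=2(55)=79
lo=1(27)+hi=2(55)=82

Yes: 27+55=82


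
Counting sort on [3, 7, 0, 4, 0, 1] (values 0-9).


Input: [3, 7, 0, 4, 0, 1]
Counts: [2, 1, 0, 1, 1, 0, 0, 1, 0, 0]

Sorted: [0, 0, 1, 3, 4, 7]


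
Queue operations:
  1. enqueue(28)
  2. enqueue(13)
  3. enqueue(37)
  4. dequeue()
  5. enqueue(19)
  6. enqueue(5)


enqueue(28) -> [28]
enqueue(13) -> [28, 13]
enqueue(37) -> [28, 13, 37]
dequeue()->28, [13, 37]
enqueue(19) -> [13, 37, 19]
enqueue(5) -> [13, 37, 19, 5]

Final queue: [13, 37, 19, 5]


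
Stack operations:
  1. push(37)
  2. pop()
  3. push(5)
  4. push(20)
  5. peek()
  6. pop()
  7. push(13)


push(37) -> [37]
pop()->37, []
push(5) -> [5]
push(20) -> [5, 20]
peek()->20
pop()->20, [5]
push(13) -> [5, 13]

Final stack: [5, 13]


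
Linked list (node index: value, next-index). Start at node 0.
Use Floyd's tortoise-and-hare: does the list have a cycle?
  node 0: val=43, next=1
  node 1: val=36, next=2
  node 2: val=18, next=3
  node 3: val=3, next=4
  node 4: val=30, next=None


Floyd's tortoise (slow, +1) and hare (fast, +2):
  init: slow=0, fast=0
  step 1: slow=1, fast=2
  step 2: slow=2, fast=4
  step 3: fast -> None, no cycle

Cycle: no


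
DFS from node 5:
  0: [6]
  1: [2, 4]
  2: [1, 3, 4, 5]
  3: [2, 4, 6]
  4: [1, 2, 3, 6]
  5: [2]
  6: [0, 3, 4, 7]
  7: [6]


Visit 5, push [2]
Visit 2, push [4, 3, 1]
Visit 1, push [4]
Visit 4, push [6, 3]
Visit 3, push [6]
Visit 6, push [7, 0]
Visit 0, push []
Visit 7, push []

DFS order: [5, 2, 1, 4, 3, 6, 0, 7]


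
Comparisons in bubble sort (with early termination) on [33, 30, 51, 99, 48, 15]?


Algorithm: bubble sort (with early termination)
Input: [33, 30, 51, 99, 48, 15]
Sorted: [15, 30, 33, 48, 51, 99]

15


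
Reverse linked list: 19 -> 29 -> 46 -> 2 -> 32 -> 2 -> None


Step 1: curr=19, set curr.next=prev(None) | reversed so far: 19
Step 2: curr=29, set curr.next=prev(19) | reversed so far: 29 -> 19
Step 3: curr=46, set curr.next=prev(29) | reversed so far: 46 -> 29 -> 19
Step 4: curr=2, set curr.next=prev(46) | reversed so far: 2 -> 46 -> 29 -> 19
Step 5: curr=32, set curr.next=prev(2) | reversed so far: 32 -> 2 -> 46 -> 29 -> 19
Step 6: curr=2, set curr.next=prev(32) | reversed so far: 2 -> 32 -> 2 -> 46 -> 29 -> 19

2 -> 32 -> 2 -> 46 -> 29 -> 19 -> None


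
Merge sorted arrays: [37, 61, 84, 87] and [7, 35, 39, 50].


Take 7 from B
Take 35 from B
Take 37 from A
Take 39 from B
Take 50 from B

Merged: [7, 35, 37, 39, 50, 61, 84, 87]


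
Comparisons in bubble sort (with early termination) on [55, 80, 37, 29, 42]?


Algorithm: bubble sort (with early termination)
Input: [55, 80, 37, 29, 42]
Sorted: [29, 37, 42, 55, 80]

10


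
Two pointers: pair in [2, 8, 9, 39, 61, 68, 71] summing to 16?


lo=0(2)+hi=6(71)=73
lo=0(2)+hi=5(68)=70
lo=0(2)+hi=4(61)=63
lo=0(2)+hi=3(39)=41
lo=0(2)+hi=2(9)=11
lo=1(8)+hi=2(9)=17

No pair found


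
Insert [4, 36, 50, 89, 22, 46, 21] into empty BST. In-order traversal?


Insert 4: root
Insert 36: R from 4
Insert 50: R from 4 -> R from 36
Insert 89: R from 4 -> R from 36 -> R from 50
Insert 22: R from 4 -> L from 36
Insert 46: R from 4 -> R from 36 -> L from 50
Insert 21: R from 4 -> L from 36 -> L from 22

In-order: [4, 21, 22, 36, 46, 50, 89]


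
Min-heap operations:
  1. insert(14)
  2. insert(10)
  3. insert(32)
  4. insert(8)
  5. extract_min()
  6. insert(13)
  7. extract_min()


insert(14) -> [14]
insert(10) -> [10, 14]
insert(32) -> [10, 14, 32]
insert(8) -> [8, 10, 32, 14]
extract_min()->8, [10, 14, 32]
insert(13) -> [10, 13, 32, 14]
extract_min()->10, [13, 14, 32]

Final heap: [13, 14, 32]


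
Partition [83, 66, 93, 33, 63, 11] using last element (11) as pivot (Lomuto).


Pivot: 11
Place pivot at 0: [11, 66, 93, 33, 63, 83]

Partitioned: [11, 66, 93, 33, 63, 83]


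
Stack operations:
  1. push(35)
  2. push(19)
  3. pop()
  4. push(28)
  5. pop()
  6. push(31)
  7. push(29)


push(35) -> [35]
push(19) -> [35, 19]
pop()->19, [35]
push(28) -> [35, 28]
pop()->28, [35]
push(31) -> [35, 31]
push(29) -> [35, 31, 29]

Final stack: [35, 31, 29]


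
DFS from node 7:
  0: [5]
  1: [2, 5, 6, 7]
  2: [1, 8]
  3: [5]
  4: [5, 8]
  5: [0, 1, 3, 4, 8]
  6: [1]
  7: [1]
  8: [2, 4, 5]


Visit 7, push [1]
Visit 1, push [6, 5, 2]
Visit 2, push [8]
Visit 8, push [5, 4]
Visit 4, push [5]
Visit 5, push [3, 0]
Visit 0, push []
Visit 3, push []
Visit 6, push []

DFS order: [7, 1, 2, 8, 4, 5, 0, 3, 6]


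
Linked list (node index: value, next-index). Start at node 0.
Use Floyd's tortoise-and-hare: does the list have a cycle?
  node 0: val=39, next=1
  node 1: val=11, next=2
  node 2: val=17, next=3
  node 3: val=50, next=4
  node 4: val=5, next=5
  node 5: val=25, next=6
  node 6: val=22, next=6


Floyd's tortoise (slow, +1) and hare (fast, +2):
  init: slow=0, fast=0
  step 1: slow=1, fast=2
  step 2: slow=2, fast=4
  step 3: slow=3, fast=6
  step 4: slow=4, fast=6
  step 5: slow=5, fast=6
  step 6: slow=6, fast=6
  slow == fast at node 6: cycle detected

Cycle: yes
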